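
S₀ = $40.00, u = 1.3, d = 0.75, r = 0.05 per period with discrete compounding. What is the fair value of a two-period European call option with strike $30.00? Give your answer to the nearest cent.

Risk-neutral probability p = (1 + 0.05 − 0.75)/(1.3 − 0.75) = 0.3000/0.5500 = 0.5455
Terminal stock prices: S_uu = 67.6, S_ud = 39, S_dd = 22.5
Terminal payoffs (S − K): max(37.6, 0) = 37.6, max(9, 0) = 9, max(-7.5, 0) = 0
Node u (S = 52): V_u = 1/1.05·[0.5455·37.6000 + 0.4545·9.0000] = 23.4286
Node d (S = 30): V_d = 1/1.05·[0.5455·9.0000 + 0.4545·0.0000] = 4.6753
Node 0 (S = 40): V_0 = 1/1.05·[0.5455·23.4286 + 0.4545·4.6753] = 14.1946

$14.19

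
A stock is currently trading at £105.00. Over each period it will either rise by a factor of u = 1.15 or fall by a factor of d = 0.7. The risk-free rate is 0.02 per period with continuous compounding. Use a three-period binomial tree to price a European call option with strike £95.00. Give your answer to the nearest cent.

Risk-neutral probability p = (e^0.02 − 0.7)/(1.15 − 0.7) = 0.3202/0.4500 = 0.7116
Terminal stock prices: S_uuu = 159.7, S_uud = 97.2, S_udd = 59.17, S_ddd = 36.01
Terminal payoffs (S − K): max(64.69, 0) = 64.69, max(2.204, 0) = 2.204, max(-35.83, 0) = 0, max(-58.99, 0) = 0
Node uu (S = 138.9): V_uu = e^(−0.02)·[0.7116·64.6919 + 0.2884·2.2037] = 45.7436
Node ud (S = 84.52): V_ud = e^(−0.02)·[0.7116·2.2037 + 0.2884·0.0000] = 1.5370
Node dd (S = 51.45): V_dd = e^(−0.02)·[0.7116·0.0000 + 0.2884·0.0000] = 0.0000
Node u (S = 120.7): V_u = e^(−0.02)·[0.7116·45.7436 + 0.2884·1.5370] = 32.3393
Node d (S = 73.5): V_d = e^(−0.02)·[0.7116·1.5370 + 0.2884·0.0000] = 1.0720
Node 0 (S = 105): V_0 = e^(−0.02)·[0.7116·32.3393 + 0.2884·1.0720] = 22.8588

£22.86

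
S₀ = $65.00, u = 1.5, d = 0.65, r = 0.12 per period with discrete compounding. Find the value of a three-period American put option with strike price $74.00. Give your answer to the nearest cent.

Risk-neutral probability p = (1 + 0.12 − 0.65)/(1.5 − 0.65) = 0.4700/0.8500 = 0.5529
Terminal stock prices: S_uuu = 219.4, S_uud = 95.06, S_udd = 41.19, S_ddd = 17.85
Terminal payoffs (K − S): max(-145.4, 0) = 0, max(-21.06, 0) = 0, max(32.81, 0) = 32.81, max(56.15, 0) = 56.15
Node uu (S = 146.2): continuation = 1/1.12·[0.5529·0.0000 + 0.4471·0.0000] = 0.0000; exercise value = 0.0000 ≤ continuation, so V_uu = 0.0000
Node ud (S = 63.38): continuation = 1/1.12·[0.5529·0.0000 + 0.4471·32.8062] = 13.0949; exercise value = 10.6250 ≤ continuation, so V_ud = 13.0949
Node dd (S = 27.46): continuation = 1/1.12·[0.5529·32.8062 + 0.4471·56.1494] = 38.6089; exercise value = 46.5375 > continuation, so V_dd = 46.5375 (exercise)
Node u (S = 97.5): continuation = 1/1.12·[0.5529·0.0000 + 0.4471·13.0949] = 5.2270; exercise value = 0.0000 ≤ continuation, so V_u = 5.2270
Node d (S = 42.25): continuation = 1/1.12·[0.5529·13.0949 + 0.4471·46.5375] = 25.0408; exercise value = 31.7500 > continuation, so V_d = 31.7500 (exercise)
Node 0 (S = 65): continuation = 1/1.12·[0.5529·5.2270 + 0.4471·31.7500] = 15.2539; exercise value = 9.0000 ≤ continuation, so V_0 = 15.2539

$15.25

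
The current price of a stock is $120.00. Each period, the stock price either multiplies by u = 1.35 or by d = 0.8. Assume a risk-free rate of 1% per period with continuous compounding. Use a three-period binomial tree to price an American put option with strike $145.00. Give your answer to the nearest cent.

$37.24

Risk-neutral probability p = (e^0.01 − 0.8)/(1.35 − 0.8) = 0.2101/0.5500 = 0.3819
Terminal stock prices: S_uuu = 295.2, S_uud = 175, S_udd = 103.7, S_ddd = 61.44
Terminal payoffs (K − S): max(-150.2, 0) = 0, max(-29.96, 0) = 0, max(41.32, 0) = 41.32, max(83.56, 0) = 83.56
Node uu (S = 218.7): continuation = e^(−0.01)·[0.3819·0.0000 + 0.6181·0.0000] = 0.0000; exercise value = 0.0000 ≤ continuation, so V_uu = 0.0000
Node ud (S = 129.6): continuation = e^(−0.01)·[0.3819·0.0000 + 0.6181·41.3200] = 25.2854; exercise value = 15.4000 ≤ continuation, so V_ud = 25.2854
Node dd (S = 76.8): continuation = e^(−0.01)·[0.3819·41.3200 + 0.6181·83.5600] = 66.7572; exercise value = 68.2000 > continuation, so V_dd = 68.2000 (exercise)
Node u (S = 162): continuation = e^(−0.01)·[0.3819·0.0000 + 0.6181·25.2854] = 15.4731; exercise value = 0.0000 ≤ continuation, so V_u = 15.4731
Node d (S = 96): continuation = e^(−0.01)·[0.3819·25.2854 + 0.6181·68.2000] = 51.2950; exercise value = 49.0000 ≤ continuation, so V_d = 51.2950
Node 0 (S = 120): continuation = e^(−0.01)·[0.3819·15.4731 + 0.6181·51.2950] = 37.2400; exercise value = 25.0000 ≤ continuation, so V_0 = 37.2400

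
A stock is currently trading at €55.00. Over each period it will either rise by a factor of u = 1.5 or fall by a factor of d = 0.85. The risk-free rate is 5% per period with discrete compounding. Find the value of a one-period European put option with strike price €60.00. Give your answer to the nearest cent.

€8.74

Risk-neutral probability p = (1 + 0.05 − 0.85)/(1.5 − 0.85) = 0.2000/0.6500 = 0.3077
Terminal stock prices: S_u = 82.5, S_d = 46.75
Terminal payoffs (K − S): max(-22.5, 0) = 0, max(13.25, 0) = 13.25
Node 0 (S = 55): V_0 = 1/1.05·[0.3077·0.0000 + 0.6923·13.2500] = 8.7363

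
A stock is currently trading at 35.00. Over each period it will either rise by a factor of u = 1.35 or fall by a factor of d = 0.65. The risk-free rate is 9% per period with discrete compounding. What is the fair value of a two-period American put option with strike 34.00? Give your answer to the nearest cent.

Risk-neutral probability p = (1 + 0.09 − 0.65)/(1.35 − 0.65) = 0.4400/0.7000 = 0.6286
Terminal stock prices: S_uu = 63.79, S_ud = 30.71, S_dd = 14.79
Terminal payoffs (K − S): max(-29.79, 0) = 0, max(3.287, 0) = 3.287, max(19.21, 0) = 19.21
Node u (S = 47.25): continuation = 1/1.09·[0.6286·0.0000 + 0.3714·3.2875] = 1.1202; exercise value = 0.0000 ≤ continuation, so V_u = 1.1202
Node d (S = 22.75): continuation = 1/1.09·[0.6286·3.2875 + 0.3714·19.2125] = 8.4427; exercise value = 11.2500 > continuation, so V_d = 11.2500 (exercise)
Node 0 (S = 35): continuation = 1/1.09·[0.6286·1.1202 + 0.3714·11.2500] = 4.4796; exercise value = 0.0000 ≤ continuation, so V_0 = 4.4796

4.48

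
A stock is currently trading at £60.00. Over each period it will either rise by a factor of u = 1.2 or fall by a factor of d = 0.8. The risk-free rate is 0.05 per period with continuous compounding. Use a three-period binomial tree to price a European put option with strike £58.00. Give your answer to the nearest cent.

Risk-neutral probability p = (e^0.05 − 0.8)/(1.2 − 0.8) = 0.2513/0.4000 = 0.6282
Terminal stock prices: S_uuu = 103.7, S_uud = 69.12, S_udd = 46.08, S_ddd = 30.72
Terminal payoffs (K − S): max(-45.68, 0) = 0, max(-11.12, 0) = 0, max(11.92, 0) = 11.92, max(27.28, 0) = 27.28
Node uu (S = 86.4): V_uu = e^(−0.05)·[0.6282·0.0000 + 0.3718·0.0000] = 0.0000
Node ud (S = 57.6): V_ud = e^(−0.05)·[0.6282·0.0000 + 0.3718·11.9200] = 4.2160
Node dd (S = 38.4): V_dd = e^(−0.05)·[0.6282·11.9200 + 0.3718·27.2800] = 16.7713
Node u (S = 72): V_u = e^(−0.05)·[0.6282·0.0000 + 0.3718·4.2160] = 1.4911
Node d (S = 48): V_d = e^(−0.05)·[0.6282·4.2160 + 0.3718·16.7713] = 8.4510
Node 0 (S = 60): V_0 = e^(−0.05)·[0.6282·1.4911 + 0.3718·8.4510] = 3.8800

£3.88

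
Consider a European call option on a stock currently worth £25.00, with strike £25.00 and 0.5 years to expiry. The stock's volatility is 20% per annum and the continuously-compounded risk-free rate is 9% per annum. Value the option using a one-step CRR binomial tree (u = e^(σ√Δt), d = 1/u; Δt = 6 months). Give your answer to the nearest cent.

£2.28

CRR parameters: u = e^(σ√Δt) = e^(0.2·√0.5) = 1.1519, d = 1/u = 0.8681
Per-period rate: rΔt = 0.09·0.5 = 0.045, so R = e^0.045 = 1.0460
Risk-neutral probability p = (e^0.045 − 0.8681)/(1.1519 − 0.8681) = 0.1779/0.2838 = 0.6269
Terminal stock prices: S_u = 28.8, S_d = 21.7
Terminal payoffs (S − K): max(3.798, 0) = 3.798, max(-3.297, 0) = 0
Node 0 (S = 25): V_0 = e^(−0.045)·[0.6269·3.7977 + 0.3731·0.0000] = 2.2760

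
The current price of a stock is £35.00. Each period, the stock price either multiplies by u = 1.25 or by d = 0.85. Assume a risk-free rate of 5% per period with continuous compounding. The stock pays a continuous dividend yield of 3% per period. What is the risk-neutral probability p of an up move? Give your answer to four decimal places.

Per-period risk-free factor R = e^0.05 = 1.0513; dividend-adjusted growth = e^(0.05−0.03) = 1.0202.
Risk-neutral probability p = (1.0202 − 0.85)/(1.25 − 0.85) = 0.1702/0.4000 = 0.4255

p = 0.4255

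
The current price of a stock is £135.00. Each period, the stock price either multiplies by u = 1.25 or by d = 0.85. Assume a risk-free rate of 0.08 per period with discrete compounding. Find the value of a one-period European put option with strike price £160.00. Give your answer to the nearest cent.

Risk-neutral probability p = (1 + 0.08 − 0.85)/(1.25 − 0.85) = 0.2300/0.4000 = 0.5750
Terminal stock prices: S_u = 168.8, S_d = 114.8
Terminal payoffs (K − S): max(-8.75, 0) = 0, max(45.25, 0) = 45.25
Node 0 (S = 135): V_0 = 1/1.08·[0.5750·0.0000 + 0.4250·45.2500] = 17.8067

£17.81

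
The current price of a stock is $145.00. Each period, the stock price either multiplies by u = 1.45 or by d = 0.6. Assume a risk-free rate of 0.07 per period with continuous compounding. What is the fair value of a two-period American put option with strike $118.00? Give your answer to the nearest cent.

$12.84

Risk-neutral probability p = (e^0.07 − 0.6)/(1.45 − 0.6) = 0.4725/0.8500 = 0.5559
Terminal stock prices: S_uu = 304.9, S_ud = 126.1, S_dd = 52.2
Terminal payoffs (K − S): max(-186.9, 0) = 0, max(-8.15, 0) = 0, max(65.8, 0) = 65.8
Node u (S = 210.2): continuation = e^(−0.07)·[0.5559·0.0000 + 0.4441·0.0000] = 0.0000; exercise value = 0.0000 ≤ continuation, so V_u = 0.0000
Node d (S = 87): continuation = e^(−0.07)·[0.5559·0.0000 + 0.4441·65.8000] = 27.2467; exercise value = 31.0000 > continuation, so V_d = 31.0000 (exercise)
Node 0 (S = 145): continuation = e^(−0.07)·[0.5559·0.0000 + 0.4441·31.0000] = 12.8366; exercise value = 0.0000 ≤ continuation, so V_0 = 12.8366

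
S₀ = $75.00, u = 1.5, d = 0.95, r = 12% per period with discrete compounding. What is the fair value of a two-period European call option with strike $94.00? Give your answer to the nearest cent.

Risk-neutral probability p = (1 + 0.12 − 0.95)/(1.5 − 0.95) = 0.1700/0.5500 = 0.3091
Terminal stock prices: S_uu = 168.8, S_ud = 106.9, S_dd = 67.69
Terminal payoffs (S − K): max(74.75, 0) = 74.75, max(12.88, 0) = 12.88, max(-26.31, 0) = 0
Node u (S = 112.5): V_u = 1/1.12·[0.3091·74.7500 + 0.6909·12.8750] = 28.5714
Node d (S = 71.25): V_d = 1/1.12·[0.3091·12.8750 + 0.6909·0.0000] = 3.5532
Node 0 (S = 75): V_0 = 1/1.12·[0.3091·28.5714 + 0.6909·3.5532] = 10.0769

$10.08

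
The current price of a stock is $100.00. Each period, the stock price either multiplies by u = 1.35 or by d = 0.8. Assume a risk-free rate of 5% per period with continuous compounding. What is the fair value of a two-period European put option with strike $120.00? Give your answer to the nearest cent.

Risk-neutral probability p = (e^0.05 − 0.8)/(1.35 − 0.8) = 0.2513/0.5500 = 0.4569
Terminal stock prices: S_uu = 182.3, S_ud = 108, S_dd = 64
Terminal payoffs (K − S): max(-62.25, 0) = 0, max(12, 0) = 12, max(56, 0) = 56
Node u (S = 135): V_u = e^(−0.05)·[0.4569·0.0000 + 0.5431·12.0000] = 6.1998
Node d (S = 80): V_d = e^(−0.05)·[0.4569·12.0000 + 0.5431·56.0000] = 34.1475
Node 0 (S = 100): V_0 = e^(−0.05)·[0.4569·6.1998 + 0.5431·34.1475] = 20.3368

$20.34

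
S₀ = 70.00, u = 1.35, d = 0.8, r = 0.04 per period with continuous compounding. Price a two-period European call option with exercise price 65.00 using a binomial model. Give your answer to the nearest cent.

15.89

Risk-neutral probability p = (e^0.04 − 0.8)/(1.35 − 0.8) = 0.2408/0.5500 = 0.4378
Terminal stock prices: S_uu = 127.6, S_ud = 75.6, S_dd = 44.8
Terminal payoffs (S − K): max(62.58, 0) = 62.58, max(10.6, 0) = 10.6, max(-20.2, 0) = 0
Node u (S = 94.5): V_u = e^(−0.04)·[0.4378·62.5750 + 0.5622·10.6000] = 32.0487
Node d (S = 56): V_d = e^(−0.04)·[0.4378·10.6000 + 0.5622·0.0000] = 4.4591
Node 0 (S = 70): V_0 = e^(−0.04)·[0.4378·32.0487 + 0.5622·4.4591] = 15.8904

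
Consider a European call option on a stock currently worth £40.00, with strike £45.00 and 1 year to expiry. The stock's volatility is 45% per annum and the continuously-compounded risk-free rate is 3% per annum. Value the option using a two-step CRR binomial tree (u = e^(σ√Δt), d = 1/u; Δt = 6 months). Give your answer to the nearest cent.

£5.86

CRR parameters: u = e^(σ√Δt) = e^(0.45·√0.5) = 1.3746, d = 1/u = 0.7275
Per-period rate: rΔt = 0.03·0.5 = 0.015, so R = e^0.015 = 1.0151
Risk-neutral probability p = (e^0.015 − 0.7275)/(1.3746 − 0.7275) = 0.2877/0.6472 = 0.4445
Terminal stock prices: S_uu = 75.59, S_ud = 40, S_dd = 21.17
Terminal payoffs (S − K): max(30.59, 0) = 30.59, max(-5, 0) = 0, max(-23.83, 0) = 0
Node u (S = 54.99): V_u = e^(−0.015)·[0.4445·30.5863 + 0.5555·0.0000] = 13.3922
Node d (S = 29.1): V_d = e^(−0.015)·[0.4445·0.0000 + 0.5555·0.0000] = 0.0000
Node 0 (S = 40): V_0 = e^(−0.015)·[0.4445·13.3922 + 0.5555·0.0000] = 5.8638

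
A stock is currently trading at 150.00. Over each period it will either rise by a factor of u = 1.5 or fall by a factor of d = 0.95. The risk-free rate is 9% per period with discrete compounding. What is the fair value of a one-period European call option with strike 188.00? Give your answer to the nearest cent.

8.64

Risk-neutral probability p = (1 + 0.09 − 0.95)/(1.5 − 0.95) = 0.1400/0.5500 = 0.2545
Terminal stock prices: S_u = 225, S_d = 142.5
Terminal payoffs (S − K): max(37, 0) = 37, max(-45.5, 0) = 0
Node 0 (S = 150): V_0 = 1/1.09·[0.2545·37.0000 + 0.7455·0.0000] = 8.6405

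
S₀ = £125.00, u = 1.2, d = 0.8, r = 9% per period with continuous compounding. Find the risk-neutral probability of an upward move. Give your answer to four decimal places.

p = 0.7354

Risk-neutral probability p = (e^0.09 − 0.8)/(1.2 − 0.8) = 0.2942/0.4000 = 0.7354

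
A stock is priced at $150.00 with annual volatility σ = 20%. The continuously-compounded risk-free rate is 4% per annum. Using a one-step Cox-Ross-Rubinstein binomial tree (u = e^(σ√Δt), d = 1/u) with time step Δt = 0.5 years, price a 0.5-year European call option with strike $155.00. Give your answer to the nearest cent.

CRR parameters: u = e^(σ√Δt) = e^(0.2·√0.5) = 1.1519, d = 1/u = 0.8681
Per-period rate: rΔt = 0.04·0.5 = 0.02, so R = e^0.02 = 1.0202
Risk-neutral probability p = (e^0.02 − 0.8681)/(1.1519 − 0.8681) = 0.1521/0.2838 = 0.5359
Terminal stock prices: S_u = 172.8, S_d = 130.2
Terminal payoffs (S − K): max(17.79, 0) = 17.79, max(-24.78, 0) = 0
Node 0 (S = 150): V_0 = e^(−0.02)·[0.5359·17.7865 + 0.4641·0.0000] = 9.3428

$9.34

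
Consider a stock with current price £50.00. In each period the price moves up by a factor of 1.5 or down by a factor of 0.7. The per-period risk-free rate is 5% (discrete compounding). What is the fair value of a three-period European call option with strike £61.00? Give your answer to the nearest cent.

Risk-neutral probability p = (1 + 0.05 − 0.7)/(1.5 − 0.7) = 0.3500/0.8000 = 0.4375
Terminal stock prices: S_uuu = 168.8, S_uud = 78.75, S_udd = 36.75, S_ddd = 17.15
Terminal payoffs (S − K): max(107.8, 0) = 107.8, max(17.75, 0) = 17.75, max(-24.25, 0) = 0, max(-43.85, 0) = 0
Node uu (S = 112.5): V_uu = 1/1.05·[0.4375·107.7500 + 0.5625·17.7500] = 54.4048
Node ud (S = 52.5): V_ud = 1/1.05·[0.4375·17.7500 + 0.5625·0.0000] = 7.3958
Node dd (S = 24.5): V_dd = 1/1.05·[0.4375·0.0000 + 0.5625·0.0000] = 0.0000
Node u (S = 75): V_u = 1/1.05·[0.4375·54.4048 + 0.5625·7.3958] = 26.6307
Node d (S = 35): V_d = 1/1.05·[0.4375·7.3958 + 0.5625·0.0000] = 3.0816
Node 0 (S = 50): V_0 = 1/1.05·[0.4375·26.6307 + 0.5625·3.0816] = 12.7470

£12.75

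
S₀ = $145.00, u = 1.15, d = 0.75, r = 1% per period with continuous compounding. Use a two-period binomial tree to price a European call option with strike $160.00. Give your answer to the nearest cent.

$13.16

Risk-neutral probability p = (e^0.01 − 0.75)/(1.15 − 0.75) = 0.2601/0.4000 = 0.6501
Terminal stock prices: S_uu = 191.8, S_ud = 125.1, S_dd = 81.56
Terminal payoffs (S − K): max(31.76, 0) = 31.76, max(-34.94, 0) = 0, max(-78.44, 0) = 0
Node u (S = 166.8): V_u = e^(−0.01)·[0.6501·31.7625 + 0.3499·0.0000] = 20.4441
Node d (S = 108.8): V_d = e^(−0.01)·[0.6501·0.0000 + 0.3499·0.0000] = 0.0000
Node 0 (S = 145): V_0 = e^(−0.01)·[0.6501·20.4441 + 0.3499·0.0000] = 13.1590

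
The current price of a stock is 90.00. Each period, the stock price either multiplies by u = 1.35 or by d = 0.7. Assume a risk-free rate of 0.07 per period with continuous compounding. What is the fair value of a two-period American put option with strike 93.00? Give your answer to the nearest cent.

Risk-neutral probability p = (e^0.07 − 0.7)/(1.35 − 0.7) = 0.3725/0.6500 = 0.5731
Terminal stock prices: S_uu = 164, S_ud = 85.05, S_dd = 44.1
Terminal payoffs (K − S): max(-71.03, 0) = 0, max(7.95, 0) = 7.95, max(48.9, 0) = 48.9
Node u (S = 121.5): continuation = e^(−0.07)·[0.5731·0.0000 + 0.4269·7.9500] = 3.1645; exercise value = 0.0000 ≤ continuation, so V_u = 3.1645
Node d (S = 63): continuation = e^(−0.07)·[0.5731·7.9500 + 0.4269·48.9000] = 23.7126; exercise value = 30.0000 > continuation, so V_d = 30.0000 (exercise)
Node 0 (S = 90): continuation = e^(−0.07)·[0.5731·3.1645 + 0.4269·30.0000] = 13.6324; exercise value = 3.0000 ≤ continuation, so V_0 = 13.6324

13.63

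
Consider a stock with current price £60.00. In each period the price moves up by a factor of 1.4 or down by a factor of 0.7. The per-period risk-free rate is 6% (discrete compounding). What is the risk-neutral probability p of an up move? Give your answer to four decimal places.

p = 0.5143

Risk-neutral probability p = (1 + 0.06 − 0.7)/(1.4 − 0.7) = 0.3600/0.7000 = 0.5143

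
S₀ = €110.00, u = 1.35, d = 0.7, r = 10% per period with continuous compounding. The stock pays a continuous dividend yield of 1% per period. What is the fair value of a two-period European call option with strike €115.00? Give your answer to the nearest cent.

€25.74

Per-period risk-free factor R = e^0.1 = 1.1052; dividend-adjusted growth = e^(0.1−0.01) = 1.0942.
Risk-neutral probability p = (1.0942 − 0.7)/(1.35 − 0.7) = 0.3942/0.6500 = 0.6064
Terminal stock prices: S_uu = 200.5, S_ud = 103.9, S_dd = 53.9
Terminal payoffs (S − K): max(85.48, 0) = 85.48, max(-11.05, 0) = 0, max(-61.1, 0) = 0
Node u (S = 148.5): V_u = e^(−0.1)·[0.6064·85.4750 + 0.3936·0.0000] = 46.9013
Node d (S = 77): V_d = e^(−0.1)·[0.6064·0.0000 + 0.3936·0.0000] = 0.0000
Node 0 (S = 110): V_0 = e^(−0.1)·[0.6064·46.9013 + 0.3936·0.0000] = 25.7353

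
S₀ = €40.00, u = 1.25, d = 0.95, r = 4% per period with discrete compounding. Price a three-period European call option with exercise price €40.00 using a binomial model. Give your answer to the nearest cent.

€6.18

Risk-neutral probability p = (1 + 0.04 − 0.95)/(1.25 − 0.95) = 0.0900/0.3000 = 0.3000
Terminal stock prices: S_uuu = 78.12, S_uud = 59.38, S_udd = 45.12, S_ddd = 34.29
Terminal payoffs (S − K): max(38.12, 0) = 38.12, max(19.38, 0) = 19.38, max(5.125, 0) = 5.125, max(-5.705, 0) = 0
Node uu (S = 62.5): V_uu = 1/1.04·[0.3000·38.1250 + 0.7000·19.3750] = 24.0385
Node ud (S = 47.5): V_ud = 1/1.04·[0.3000·19.3750 + 0.7000·5.1250] = 9.0385
Node dd (S = 36.1): V_dd = 1/1.04·[0.3000·5.1250 + 0.7000·0.0000] = 1.4784
Node u (S = 50): V_u = 1/1.04·[0.3000·24.0385 + 0.7000·9.0385] = 13.0178
Node d (S = 38): V_d = 1/1.04·[0.3000·9.0385 + 0.7000·1.4784] = 3.6023
Node 0 (S = 40): V_0 = 1/1.04·[0.3000·13.0178 + 0.7000·3.6023] = 6.1797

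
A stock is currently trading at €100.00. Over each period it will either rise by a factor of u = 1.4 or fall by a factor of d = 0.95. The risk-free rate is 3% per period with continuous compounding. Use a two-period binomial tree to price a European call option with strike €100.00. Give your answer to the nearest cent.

Risk-neutral probability p = (e^0.03 − 0.95)/(1.4 − 0.95) = 0.0805/0.4500 = 0.1788
Terminal stock prices: S_uu = 196, S_ud = 133, S_dd = 90.25
Terminal payoffs (S − K): max(96, 0) = 96, max(33, 0) = 33, max(-9.75, 0) = 0
Node u (S = 140): V_u = e^(−0.03)·[0.1788·96.0000 + 0.8212·33.0000] = 42.9554
Node d (S = 95): V_d = e^(−0.03)·[0.1788·33.0000 + 0.8212·0.0000] = 5.7256
Node 0 (S = 100): V_0 = e^(−0.03)·[0.1788·42.9554 + 0.8212·5.7256] = 12.0159

€12.02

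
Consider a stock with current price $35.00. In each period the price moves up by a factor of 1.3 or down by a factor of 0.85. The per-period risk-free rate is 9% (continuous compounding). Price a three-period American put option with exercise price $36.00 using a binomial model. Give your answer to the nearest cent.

Risk-neutral probability p = (e^0.09 − 0.85)/(1.3 − 0.85) = 0.2442/0.4500 = 0.5426
Terminal stock prices: S_uuu = 76.89, S_uud = 50.28, S_udd = 32.87, S_ddd = 21.49
Terminal payoffs (K − S): max(-40.89, 0) = 0, max(-14.28, 0) = 0, max(3.126, 0) = 3.126, max(14.51, 0) = 14.51
Node uu (S = 59.15): continuation = e^(−0.09)·[0.5426·0.0000 + 0.4574·0.0000] = 0.0000; exercise value = 0.0000 ≤ continuation, so V_uu = 0.0000
Node ud (S = 38.67): continuation = e^(−0.09)·[0.5426·0.0000 + 0.4574·3.1263] = 1.3068; exercise value = 0.0000 ≤ continuation, so V_ud = 1.3068
Node dd (S = 25.29): continuation = e^(−0.09)·[0.5426·3.1263 + 0.4574·14.5056] = 7.6140; exercise value = 10.7125 > continuation, so V_dd = 10.7125 (exercise)
Node u (S = 45.5): continuation = e^(−0.09)·[0.5426·0.0000 + 0.4574·1.3068] = 0.5463; exercise value = 0.0000 ≤ continuation, so V_u = 0.5463
Node d (S = 29.75): continuation = e^(−0.09)·[0.5426·1.3068 + 0.4574·10.7125] = 5.1262; exercise value = 6.2500 > continuation, so V_d = 6.2500 (exercise)
Node 0 (S = 35): continuation = e^(−0.09)·[0.5426·0.5463 + 0.4574·6.2500] = 2.8836; exercise value = 1.0000 ≤ continuation, so V_0 = 2.8836

$2.88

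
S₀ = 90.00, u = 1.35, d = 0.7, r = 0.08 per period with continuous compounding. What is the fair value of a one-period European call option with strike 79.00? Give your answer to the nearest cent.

Risk-neutral probability p = (e^0.08 − 0.7)/(1.35 − 0.7) = 0.3833/0.6500 = 0.5897
Terminal stock prices: S_u = 121.5, S_d = 63
Terminal payoffs (S − K): max(42.5, 0) = 42.5, max(-16, 0) = 0
Node 0 (S = 90): V_0 = e^(−0.08)·[0.5897·42.5000 + 0.4103·0.0000] = 23.1343

23.13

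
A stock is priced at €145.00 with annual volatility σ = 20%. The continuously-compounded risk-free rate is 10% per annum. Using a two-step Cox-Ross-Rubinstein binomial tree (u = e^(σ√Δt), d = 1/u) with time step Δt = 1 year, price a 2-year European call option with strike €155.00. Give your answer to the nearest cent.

CRR parameters: u = e^(σ√Δt) = e^(0.2·√1) = 1.2214, d = 1/u = 0.8187
Per-period rate: rΔt = 0.1·1 = 0.1, so R = e^0.1 = 1.1052
Risk-neutral probability p = (e^0.1 − 0.8187)/(1.2214 − 0.8187) = 0.2864/0.4027 = 0.7113
Terminal stock prices: S_uu = 216.3, S_ud = 145, S_dd = 97.2
Terminal payoffs (S − K): max(61.31, 0) = 61.31, max(-10, 0) = 0, max(-57.8, 0) = 0
Node u (S = 177.1): V_u = e^(−0.1)·[0.7113·61.3146 + 0.2887·0.0000] = 39.4654
Node d (S = 118.7): V_d = e^(−0.1)·[0.7113·0.0000 + 0.2887·0.0000] = 0.0000
Node 0 (S = 145): V_0 = e^(−0.1)·[0.7113·39.4654 + 0.2887·0.0000] = 25.4021

€25.40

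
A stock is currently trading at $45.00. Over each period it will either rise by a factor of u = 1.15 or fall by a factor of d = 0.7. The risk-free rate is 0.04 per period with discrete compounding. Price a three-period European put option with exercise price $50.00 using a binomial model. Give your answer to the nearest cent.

Risk-neutral probability p = (1 + 0.04 − 0.7)/(1.15 − 0.7) = 0.3400/0.4500 = 0.7556
Terminal stock prices: S_uuu = 68.44, S_uud = 41.66, S_udd = 25.36, S_ddd = 15.43
Terminal payoffs (K − S): max(-18.44, 0) = 0, max(8.341, 0) = 8.341, max(24.64, 0) = 24.64, max(34.57, 0) = 34.57
Node uu (S = 59.51): V_uu = 1/1.04·[0.7556·0.0000 + 0.2444·8.3413] = 1.9606
Node ud (S = 36.22): V_ud = 1/1.04·[0.7556·8.3413 + 0.2444·24.6425] = 11.8519
Node dd (S = 22.05): V_dd = 1/1.04·[0.7556·24.6425 + 0.2444·34.5650] = 26.0269
Node u (S = 51.75): V_u = 1/1.04·[0.7556·1.9606 + 0.2444·11.8519] = 4.2100
Node d (S = 31.5): V_d = 1/1.04·[0.7556·11.8519 + 0.2444·26.0269] = 14.7278
Node 0 (S = 45): V_0 = 1/1.04·[0.7556·4.2100 + 0.2444·14.7278] = 6.5202

$6.52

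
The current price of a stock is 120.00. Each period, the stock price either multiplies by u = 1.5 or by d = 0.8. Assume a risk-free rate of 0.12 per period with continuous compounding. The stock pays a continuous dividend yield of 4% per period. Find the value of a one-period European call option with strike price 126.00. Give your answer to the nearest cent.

19.38

Per-period risk-free factor R = e^0.12 = 1.1275; dividend-adjusted growth = e^(0.12−0.04) = 1.0833.
Risk-neutral probability p = (1.0833 − 0.8)/(1.5 − 0.8) = 0.2833/0.7000 = 0.4047
Terminal stock prices: S_u = 180, S_d = 96
Terminal payoffs (S − K): max(54, 0) = 54, max(-30, 0) = 0
Node 0 (S = 120): V_0 = e^(−0.12)·[0.4047·54.0000 + 0.5953·0.0000] = 19.3824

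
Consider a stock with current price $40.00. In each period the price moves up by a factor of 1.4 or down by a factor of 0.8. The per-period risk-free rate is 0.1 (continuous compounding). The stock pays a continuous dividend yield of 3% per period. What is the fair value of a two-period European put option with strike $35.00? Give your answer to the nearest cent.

Per-period risk-free factor R = e^0.1 = 1.1052; dividend-adjusted growth = e^(0.1−0.03) = 1.0725.
Risk-neutral probability p = (1.0725 − 0.8)/(1.4 − 0.8) = 0.2725/0.6000 = 0.4542
Terminal stock prices: S_uu = 78.4, S_ud = 44.8, S_dd = 25.6
Terminal payoffs (K − S): max(-43.4, 0) = 0, max(-9.8, 0) = 0, max(9.4, 0) = 9.4
Node u (S = 56): V_u = e^(−0.1)·[0.4542·0.0000 + 0.5458·0.0000] = 0.0000
Node d (S = 32): V_d = e^(−0.1)·[0.4542·0.0000 + 0.5458·9.4000] = 4.6425
Node 0 (S = 40): V_0 = e^(−0.1)·[0.4542·0.0000 + 0.5458·4.6425] = 2.2928

$2.29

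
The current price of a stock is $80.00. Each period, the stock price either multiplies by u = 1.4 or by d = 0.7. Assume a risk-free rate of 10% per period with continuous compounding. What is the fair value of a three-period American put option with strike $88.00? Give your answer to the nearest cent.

Risk-neutral probability p = (e^0.1 − 0.7)/(1.4 − 0.7) = 0.4052/0.7000 = 0.5788
Terminal stock prices: S_uuu = 219.5, S_uud = 109.8, S_udd = 54.88, S_ddd = 27.44
Terminal payoffs (K − S): max(-131.5, 0) = 0, max(-21.76, 0) = 0, max(33.12, 0) = 33.12, max(60.56, 0) = 60.56
Node uu (S = 156.8): continuation = e^(−0.1)·[0.5788·0.0000 + 0.4212·0.0000] = 0.0000; exercise value = 0.0000 ≤ continuation, so V_uu = 0.0000
Node ud (S = 78.4): continuation = e^(−0.1)·[0.5788·0.0000 + 0.4212·33.1200] = 12.6221; exercise value = 9.6000 ≤ continuation, so V_ud = 12.6221
Node dd (S = 39.2): continuation = e^(−0.1)·[0.5788·33.1200 + 0.4212·60.5600] = 40.4257; exercise value = 48.8000 > continuation, so V_dd = 48.8000 (exercise)
Node u (S = 112): continuation = e^(−0.1)·[0.5788·0.0000 + 0.4212·12.6221] = 4.8103; exercise value = 0.0000 ≤ continuation, so V_u = 4.8103
Node d (S = 56): continuation = e^(−0.1)·[0.5788·12.6221 + 0.4212·48.8000] = 25.2085; exercise value = 32.0000 > continuation, so V_d = 32.0000 (exercise)
Node 0 (S = 80): continuation = e^(−0.1)·[0.5788·4.8103 + 0.4212·32.0000] = 14.7146; exercise value = 8.0000 ≤ continuation, so V_0 = 14.7146

$14.71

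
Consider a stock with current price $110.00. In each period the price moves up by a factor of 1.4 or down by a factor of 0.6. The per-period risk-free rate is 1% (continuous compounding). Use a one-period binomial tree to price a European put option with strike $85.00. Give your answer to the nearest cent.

$9.17

Risk-neutral probability p = (e^0.01 − 0.6)/(1.4 − 0.6) = 0.4101/0.8000 = 0.5126
Terminal stock prices: S_u = 154, S_d = 66
Terminal payoffs (K − S): max(-69, 0) = 0, max(19, 0) = 19
Node 0 (S = 110): V_0 = e^(−0.01)·[0.5126·0.0000 + 0.4874·19.0000] = 9.1692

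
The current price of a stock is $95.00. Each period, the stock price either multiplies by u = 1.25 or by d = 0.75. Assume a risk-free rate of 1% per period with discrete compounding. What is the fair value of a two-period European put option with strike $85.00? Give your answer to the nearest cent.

$7.13

Risk-neutral probability p = (1 + 0.01 − 0.75)/(1.25 − 0.75) = 0.2600/0.5000 = 0.5200
Terminal stock prices: S_uu = 148.4, S_ud = 89.06, S_dd = 53.44
Terminal payoffs (K − S): max(-63.44, 0) = 0, max(-4.062, 0) = 0, max(31.56, 0) = 31.56
Node u (S = 118.8): V_u = 1/1.01·[0.5200·0.0000 + 0.4800·0.0000] = 0.0000
Node d (S = 71.25): V_d = 1/1.01·[0.5200·0.0000 + 0.4800·31.5625] = 15.0000
Node 0 (S = 95): V_0 = 1/1.01·[0.5200·0.0000 + 0.4800·15.0000] = 7.1287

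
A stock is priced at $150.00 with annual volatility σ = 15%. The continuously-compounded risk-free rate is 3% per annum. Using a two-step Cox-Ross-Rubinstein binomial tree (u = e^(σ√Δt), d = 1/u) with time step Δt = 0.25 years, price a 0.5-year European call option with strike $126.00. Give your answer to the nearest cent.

CRR parameters: u = e^(σ√Δt) = e^(0.15·√0.25) = 1.0779, d = 1/u = 0.9277
Per-period rate: rΔt = 0.03·0.25 = 0.0075, so R = e^0.0075 = 1.0075
Risk-neutral probability p = (e^0.0075 − 0.9277)/(1.0779 − 0.9277) = 0.0798/0.1501 = 0.5314
Terminal stock prices: S_uu = 174.3, S_ud = 150, S_dd = 129.1
Terminal payoffs (S − K): max(48.28, 0) = 48.28, max(24, 0) = 24, max(3.106, 0) = 3.106
Node u (S = 161.7): V_u = e^(−0.0075)·[0.5314·48.2751 + 0.4686·24.0000] = 36.6241
Node d (S = 139.2): V_d = e^(−0.0075)·[0.5314·24.0000 + 0.4686·3.1062] = 14.1030
Node 0 (S = 150): V_0 = e^(−0.0075)·[0.5314·36.6241 + 0.4686·14.1030] = 25.8759

$25.88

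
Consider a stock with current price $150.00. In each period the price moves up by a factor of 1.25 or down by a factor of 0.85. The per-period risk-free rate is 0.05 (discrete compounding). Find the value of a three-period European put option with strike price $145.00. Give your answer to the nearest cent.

$8.80

Risk-neutral probability p = (1 + 0.05 − 0.85)/(1.25 − 0.85) = 0.2000/0.4000 = 0.5000
Terminal stock prices: S_uuu = 293, S_uud = 199.2, S_udd = 135.5, S_ddd = 92.12
Terminal payoffs (K − S): max(-148, 0) = 0, max(-54.22, 0) = 0, max(9.531, 0) = 9.531, max(52.88, 0) = 52.88
Node uu (S = 234.4): V_uu = 1/1.05·[0.5000·0.0000 + 0.5000·0.0000] = 0.0000
Node ud (S = 159.4): V_ud = 1/1.05·[0.5000·0.0000 + 0.5000·9.5313] = 4.5387
Node dd (S = 108.4): V_dd = 1/1.05·[0.5000·9.5313 + 0.5000·52.8813] = 29.7202
Node u (S = 187.5): V_u = 1/1.05·[0.5000·0.0000 + 0.5000·4.5387] = 2.1613
Node d (S = 127.5): V_d = 1/1.05·[0.5000·4.5387 + 0.5000·29.7202] = 16.3138
Node 0 (S = 150): V_0 = 1/1.05·[0.5000·2.1613 + 0.5000·16.3138] = 8.7976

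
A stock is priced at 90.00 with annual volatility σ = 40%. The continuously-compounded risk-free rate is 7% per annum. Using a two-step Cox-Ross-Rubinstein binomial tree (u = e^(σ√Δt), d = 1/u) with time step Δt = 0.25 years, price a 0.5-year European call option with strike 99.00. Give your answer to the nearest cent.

8.31

CRR parameters: u = e^(σ√Δt) = e^(0.4·√0.25) = 1.2214, d = 1/u = 0.8187
Per-period rate: rΔt = 0.07·0.25 = 0.0175, so R = e^0.0175 = 1.0177
Risk-neutral probability p = (e^0.0175 − 0.8187)/(1.2214 − 0.8187) = 0.1989/0.4027 = 0.4940
Terminal stock prices: S_uu = 134.3, S_ud = 90, S_dd = 60.33
Terminal payoffs (S − K): max(35.26, 0) = 35.26, max(-9, 0) = 0, max(-38.67, 0) = 0
Node u (S = 109.9): V_u = e^(−0.0175)·[0.4940·35.2642 + 0.5060·0.0000] = 17.1186
Node d (S = 73.69): V_d = e^(−0.0175)·[0.4940·0.0000 + 0.5060·0.0000] = 0.0000
Node 0 (S = 90): V_0 = e^(−0.0175)·[0.4940·17.1186 + 0.5060·0.0000] = 8.3100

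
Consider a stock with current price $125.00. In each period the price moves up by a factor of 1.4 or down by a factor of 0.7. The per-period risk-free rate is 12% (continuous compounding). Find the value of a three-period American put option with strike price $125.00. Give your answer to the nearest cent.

$15.48

Risk-neutral probability p = (e^0.12 − 0.7)/(1.4 − 0.7) = 0.4275/0.7000 = 0.6107
Terminal stock prices: S_uuu = 343, S_uud = 171.5, S_udd = 85.75, S_ddd = 42.87
Terminal payoffs (K − S): max(-218, 0) = 0, max(-46.5, 0) = 0, max(39.25, 0) = 39.25, max(82.12, 0) = 82.12
Node uu (S = 245): continuation = e^(−0.12)·[0.6107·0.0000 + 0.3893·0.0000] = 0.0000; exercise value = 0.0000 ≤ continuation, so V_uu = 0.0000
Node ud (S = 122.5): continuation = e^(−0.12)·[0.6107·0.0000 + 0.3893·39.2500] = 13.5518; exercise value = 2.5000 ≤ continuation, so V_ud = 13.5518
Node dd (S = 61.25): continuation = e^(−0.12)·[0.6107·39.2500 + 0.3893·82.1250] = 49.6151; exercise value = 63.7500 > continuation, so V_dd = 63.7500 (exercise)
Node u (S = 175): continuation = e^(−0.12)·[0.6107·0.0000 + 0.3893·13.5518] = 4.6790; exercise value = 0.0000 ≤ continuation, so V_u = 4.6790
Node d (S = 87.5): continuation = e^(−0.12)·[0.6107·13.5518 + 0.3893·63.7500] = 29.3513; exercise value = 37.5000 > continuation, so V_d = 37.5000 (exercise)
Node 0 (S = 125): continuation = e^(−0.12)·[0.6107·4.6790 + 0.3893·37.5000] = 15.4820; exercise value = 0.0000 ≤ continuation, so V_0 = 15.4820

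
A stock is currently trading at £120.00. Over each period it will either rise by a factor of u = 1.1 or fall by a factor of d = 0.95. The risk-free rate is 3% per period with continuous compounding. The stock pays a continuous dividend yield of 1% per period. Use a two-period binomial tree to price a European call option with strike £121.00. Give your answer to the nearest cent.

£7.06

Per-period risk-free factor R = e^0.03 = 1.0305; dividend-adjusted growth = e^(0.03−0.01) = 1.0202.
Risk-neutral probability p = (1.0202 − 0.95)/(1.1 − 0.95) = 0.0702/0.1500 = 0.4680
Terminal stock prices: S_uu = 145.2, S_ud = 125.4, S_dd = 108.3
Terminal payoffs (S − K): max(24.2, 0) = 24.2, max(4.4, 0) = 4.4, max(-12.7, 0) = 0
Node u (S = 132): V_u = e^(−0.03)·[0.4680·24.2000 + 0.5320·4.4000] = 13.2627
Node d (S = 114): V_d = e^(−0.03)·[0.4680·4.4000 + 0.5320·0.0000] = 1.9984
Node 0 (S = 120): V_0 = e^(−0.03)·[0.4680·13.2627 + 0.5320·1.9984] = 7.0553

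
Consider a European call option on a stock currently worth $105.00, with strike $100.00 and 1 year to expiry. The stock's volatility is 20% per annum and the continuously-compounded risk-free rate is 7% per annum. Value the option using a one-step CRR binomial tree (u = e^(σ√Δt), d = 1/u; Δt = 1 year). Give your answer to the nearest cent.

$16.60

CRR parameters: u = e^(σ√Δt) = e^(0.2·√1) = 1.2214, d = 1/u = 0.8187
Per-period rate: rΔt = 0.07·1 = 0.07, so R = e^0.07 = 1.0725
Risk-neutral probability p = (e^0.07 − 0.8187)/(1.2214 − 0.8187) = 0.2538/0.4027 = 0.6302
Terminal stock prices: S_u = 128.2, S_d = 85.97
Terminal payoffs (S − K): max(28.25, 0) = 28.25, max(-14.03, 0) = 0
Node 0 (S = 105): V_0 = e^(−0.07)·[0.6302·28.2473 + 0.3698·0.0000] = 16.5988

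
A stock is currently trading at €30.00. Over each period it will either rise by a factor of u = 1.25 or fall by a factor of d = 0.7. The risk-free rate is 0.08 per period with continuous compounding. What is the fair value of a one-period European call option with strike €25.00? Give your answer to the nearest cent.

Risk-neutral probability p = (e^0.08 − 0.7)/(1.25 − 0.7) = 0.3833/0.5500 = 0.6969
Terminal stock prices: S_u = 37.5, S_d = 21
Terminal payoffs (S − K): max(12.5, 0) = 12.5, max(-4, 0) = 0
Node 0 (S = 30): V_0 = e^(−0.08)·[0.6969·12.5000 + 0.3031·0.0000] = 8.0413

€8.04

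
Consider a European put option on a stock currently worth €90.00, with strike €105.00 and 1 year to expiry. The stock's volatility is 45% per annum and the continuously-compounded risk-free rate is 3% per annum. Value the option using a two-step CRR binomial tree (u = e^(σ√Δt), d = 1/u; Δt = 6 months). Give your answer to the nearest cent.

CRR parameters: u = e^(σ√Δt) = e^(0.45·√0.5) = 1.3746, d = 1/u = 0.7275
Per-period rate: rΔt = 0.03·0.5 = 0.015, so R = e^0.015 = 1.0151
Risk-neutral probability p = (e^0.015 − 0.7275)/(1.3746 − 0.7275) = 0.2877/0.6472 = 0.4445
Terminal stock prices: S_uu = 170.1, S_ud = 90, S_dd = 47.63
Terminal payoffs (K − S): max(-65.07, 0) = 0, max(15, 0) = 15, max(57.37, 0) = 57.37
Node u (S = 123.7): V_u = e^(−0.015)·[0.4445·0.0000 + 0.5555·15.0000] = 8.2089
Node d (S = 65.47): V_d = e^(−0.015)·[0.4445·15.0000 + 0.5555·57.3723] = 37.9655
Node 0 (S = 90): V_0 = e^(−0.015)·[0.4445·8.2089 + 0.5555·37.9655] = 24.3714

€24.37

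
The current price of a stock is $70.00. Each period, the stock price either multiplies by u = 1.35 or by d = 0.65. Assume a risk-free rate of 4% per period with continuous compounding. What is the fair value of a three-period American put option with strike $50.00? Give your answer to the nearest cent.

Risk-neutral probability p = (e^0.04 − 0.65)/(1.35 − 0.65) = 0.3908/0.7000 = 0.5583
Terminal stock prices: S_uuu = 172.2, S_uud = 82.92, S_udd = 39.93, S_ddd = 19.22
Terminal payoffs (K − S): max(-122.2, 0) = 0, max(-32.92, 0) = 0, max(10.07, 0) = 10.07, max(30.78, 0) = 30.78
Node uu (S = 127.6): continuation = e^(−0.04)·[0.5583·0.0000 + 0.4417·0.0000] = 0.0000; exercise value = 0.0000 ≤ continuation, so V_uu = 0.0000
Node ud (S = 61.43): continuation = e^(−0.04)·[0.5583·0.0000 + 0.4417·10.0737] = 4.2751; exercise value = 0.0000 ≤ continuation, so V_ud = 4.2751
Node dd (S = 29.58): continuation = e^(−0.04)·[0.5583·10.0737 + 0.4417·30.7763] = 18.4645; exercise value = 20.4250 > continuation, so V_dd = 20.4250 (exercise)
Node u (S = 94.5): continuation = e^(−0.04)·[0.5583·0.0000 + 0.4417·4.2751] = 1.8143; exercise value = 0.0000 ≤ continuation, so V_u = 1.8143
Node d (S = 45.5): continuation = e^(−0.04)·[0.5583·4.2751 + 0.4417·20.4250] = 10.9612; exercise value = 4.5000 ≤ continuation, so V_d = 10.9612
Node 0 (S = 70): continuation = e^(−0.04)·[0.5583·1.8143 + 0.4417·10.9612] = 5.6249; exercise value = 0.0000 ≤ continuation, so V_0 = 5.6249

$5.62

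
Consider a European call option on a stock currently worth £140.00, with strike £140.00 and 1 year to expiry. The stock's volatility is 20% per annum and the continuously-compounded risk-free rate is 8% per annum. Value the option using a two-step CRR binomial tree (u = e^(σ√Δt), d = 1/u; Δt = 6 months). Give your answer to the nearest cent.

CRR parameters: u = e^(σ√Δt) = e^(0.2·√0.5) = 1.1519, d = 1/u = 0.8681
Per-period rate: rΔt = 0.08·0.5 = 0.04, so R = e^0.04 = 1.0408
Risk-neutral probability p = (e^0.04 − 0.8681)/(1.1519 − 0.8681) = 0.1727/0.2838 = 0.6085
Terminal stock prices: S_uu = 185.8, S_ud = 140, S_dd = 105.5
Terminal payoffs (S − K): max(45.77, 0) = 45.77, max(0, 0) = 0, max(-34.49, 0) = 0
Node u (S = 161.3): V_u = e^(−0.04)·[0.6085·45.7655 + 0.3915·0.0000] = 26.7569
Node d (S = 121.5): V_d = e^(−0.04)·[0.6085·0.0000 + 0.3915·0.0000] = 0.0000
Node 0 (S = 140): V_0 = e^(−0.04)·[0.6085·26.7569 + 0.3915·0.0000] = 15.6434

£15.64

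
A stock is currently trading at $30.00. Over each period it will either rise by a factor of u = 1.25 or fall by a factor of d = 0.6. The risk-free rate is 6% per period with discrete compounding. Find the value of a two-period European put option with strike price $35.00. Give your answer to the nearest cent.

Risk-neutral probability p = (1 + 0.06 − 0.6)/(1.25 − 0.6) = 0.4600/0.6500 = 0.7077
Terminal stock prices: S_uu = 46.88, S_ud = 22.5, S_dd = 10.8
Terminal payoffs (K − S): max(-11.88, 0) = 0, max(12.5, 0) = 12.5, max(24.2, 0) = 24.2
Node u (S = 37.5): V_u = 1/1.06·[0.7077·0.0000 + 0.2923·12.5000] = 3.4470
Node d (S = 18): V_d = 1/1.06·[0.7077·12.5000 + 0.2923·24.2000] = 15.0189
Node 0 (S = 30): V_0 = 1/1.06·[0.7077·3.4470 + 0.2923·15.0189] = 6.4430

$6.44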